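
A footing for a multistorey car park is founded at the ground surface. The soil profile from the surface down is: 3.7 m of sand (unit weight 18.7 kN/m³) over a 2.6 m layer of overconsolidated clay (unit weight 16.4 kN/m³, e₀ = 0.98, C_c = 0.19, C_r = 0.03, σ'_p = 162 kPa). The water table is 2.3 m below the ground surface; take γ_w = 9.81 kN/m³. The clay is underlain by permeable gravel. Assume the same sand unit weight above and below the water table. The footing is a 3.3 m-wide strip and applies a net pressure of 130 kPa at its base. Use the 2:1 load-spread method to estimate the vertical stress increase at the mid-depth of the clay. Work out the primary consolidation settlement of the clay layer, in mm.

S_c ≈ 10.1 mm

Mid-depth of clay below the ground surface: z = 3.7 + 2.6/2 = 5 m.
Total vertical stress at mid-clay: σ_v = 18.7×3.7 + 16.4×1.3 = 90.51 kPa.
Pore pressure: u = 9.81×(5 − 2.3) = 26.487 kPa.
Initial effective stress: σ'_0 = σ_v − u = 90.51 − 26.487 = 64.023 kPa.
Stress increase at mid-clay by the 2:1 spreading method:
Δσ = qB/(B+z) = 130×3.3/(3.3+5) = 51.687 kPa
Final effective stress: σ'_f = 64.023 + 51.687 = 115.71 kPa.
σ'_f = 115.71 ≤ σ'_p = 162 kPa, so the clay remains overconsolidated and only the recompression index applies:
S_c = C_r·H/(1+e₀)·log₁₀(σ'_f/σ'_0) = 0.03×2.6/1.98×log₁₀(115.71/64.023)
    = 0.039393 × 0.25703 = 0.01013 m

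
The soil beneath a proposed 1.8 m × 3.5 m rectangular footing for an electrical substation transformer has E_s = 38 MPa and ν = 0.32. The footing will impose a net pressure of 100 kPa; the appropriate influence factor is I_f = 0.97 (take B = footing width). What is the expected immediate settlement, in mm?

S_e ≈ 4.12 mm

Immediate (elastic) settlement: S_e = q·B·(1−ν²)/E_s · I_f.
E_s = 38 MPa = 38000 kPa.
S_e = 100 × 1.8 × (1 − 0.32²) / 38000 × 0.97
    = 100 × 1.8 × 0.8976 / 38000 × 0.97
    = 0.004124 m = 4.124 mm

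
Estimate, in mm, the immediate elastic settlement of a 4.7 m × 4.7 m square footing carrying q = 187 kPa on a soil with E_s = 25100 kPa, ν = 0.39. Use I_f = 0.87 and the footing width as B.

S_e ≈ 25.8 mm

Immediate (elastic) settlement: S_e = q·B·(1−ν²)/E_s · I_f.
S_e = 187 × 4.7 × (1 − 0.39²) / 25100 × 0.87
    = 187 × 4.7 × 0.8479 / 25100 × 0.87
    = 0.02583 m = 25.83 mm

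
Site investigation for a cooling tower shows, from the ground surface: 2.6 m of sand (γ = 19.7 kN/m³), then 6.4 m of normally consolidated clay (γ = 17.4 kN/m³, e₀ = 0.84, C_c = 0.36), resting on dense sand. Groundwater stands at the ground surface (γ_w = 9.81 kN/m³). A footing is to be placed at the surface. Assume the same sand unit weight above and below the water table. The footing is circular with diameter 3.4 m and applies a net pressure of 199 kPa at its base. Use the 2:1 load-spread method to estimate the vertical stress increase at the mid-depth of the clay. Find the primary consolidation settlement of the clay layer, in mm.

S_c ≈ 236 mm

Mid-depth of clay below the ground surface: z = 2.6 + 6.4/2 = 5.8 m.
Total vertical stress at mid-clay: σ_v = 19.7×2.6 + 17.4×3.2 = 106.9 kPa.
Pore pressure: u = 9.81×(5.8 − 0) = 56.898 kPa.
Initial effective stress: σ'_0 = σ_v − u = 106.9 − 56.898 = 50.002 kPa.
Stress increase at mid-clay by the 2:1 spreading method:
Δσ ≈ qD²/(D+z)² = 199×3.4²/(3.4+5.8)² = 27.179 kPa
Final effective stress: σ'_f = σ'_0 + Δσ = 50.002 + 27.179 = 77.181 kPa.
Normally consolidated clay, so the full stress increment lies on the virgin compression line:
S_c = C_c·H/(1+e₀)·log₁₀(σ'_f/σ'_0) = 0.36×6.4/(1+0.84)×log₁₀(77.181/50.002)
    = 1.2522 × 0.18852 = 0.2361 m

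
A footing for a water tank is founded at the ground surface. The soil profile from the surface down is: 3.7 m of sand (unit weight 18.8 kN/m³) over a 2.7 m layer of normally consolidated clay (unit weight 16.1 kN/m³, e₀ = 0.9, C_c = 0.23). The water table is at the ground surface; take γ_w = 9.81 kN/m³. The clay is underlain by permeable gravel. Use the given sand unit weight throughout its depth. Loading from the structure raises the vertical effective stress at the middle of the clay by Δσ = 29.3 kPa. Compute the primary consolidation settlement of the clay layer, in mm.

S_c ≈ 75.5 mm

Mid-depth of clay below the ground surface: z = 3.7 + 2.7/2 = 5.05 m.
Total vertical stress at mid-clay: σ_v = 18.8×3.7 + 16.1×1.35 = 91.295 kPa.
Pore pressure: u = 9.81×(5.05 − 0) = 49.541 kPa.
Initial effective stress: σ'_0 = σ_v − u = 91.295 − 49.541 = 41.754 kPa.
Final effective stress: σ'_f = σ'_0 + Δσ = 41.754 + 29.3 = 71.054 kPa.
Normally consolidated clay, so the full stress increment lies on the virgin compression line:
S_c = C_c·H/(1+e₀)·log₁₀(σ'_f/σ'_0) = 0.23×2.7/(1+0.9)×log₁₀(71.054/41.754)
    = 0.32684 × 0.23089 = 0.07546 m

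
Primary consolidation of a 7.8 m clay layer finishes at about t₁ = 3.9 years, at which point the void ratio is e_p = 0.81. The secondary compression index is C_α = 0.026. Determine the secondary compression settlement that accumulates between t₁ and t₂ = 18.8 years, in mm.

S_s ≈ 76.5 mm

Secondary compression: S_s = C_α·H/(1+e_p)·log₁₀(t₂/t₁)
S_s = 0.026×7.8/(1+0.81)×log₁₀(18.8/3.9)
    = 0.112 × 0.6831 = 0.07654 m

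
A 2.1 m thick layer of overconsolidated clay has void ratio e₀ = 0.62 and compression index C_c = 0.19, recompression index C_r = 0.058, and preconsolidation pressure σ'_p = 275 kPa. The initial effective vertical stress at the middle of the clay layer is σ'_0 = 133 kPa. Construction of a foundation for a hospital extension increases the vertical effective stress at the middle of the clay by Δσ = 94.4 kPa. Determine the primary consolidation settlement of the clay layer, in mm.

Final effective stress: σ'_f = 133 + 94.4 = 227.4 kPa.
σ'_f = 227.4 ≤ σ'_p = 275 kPa, so the clay remains overconsolidated and only the recompression index applies:
S_c = C_r·H/(1+e₀)·log₁₀(σ'_f/σ'_0) = 0.058×2.1/1.62×log₁₀(227.4/133)
    = 0.075185 × 0.23294 = 0.01751 m

S_c ≈ 17.5 mm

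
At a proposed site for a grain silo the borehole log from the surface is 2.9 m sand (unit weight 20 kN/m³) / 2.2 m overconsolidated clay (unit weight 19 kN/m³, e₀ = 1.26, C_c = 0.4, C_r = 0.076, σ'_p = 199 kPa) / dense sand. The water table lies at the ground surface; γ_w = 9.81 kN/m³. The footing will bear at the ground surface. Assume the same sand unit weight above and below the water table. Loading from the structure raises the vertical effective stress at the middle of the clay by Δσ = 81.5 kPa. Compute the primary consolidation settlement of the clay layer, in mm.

S_c ≈ 35.9 mm

Mid-depth of clay below the ground surface: z = 2.9 + 2.2/2 = 4 m.
Total vertical stress at mid-clay: σ_v = 20×2.9 + 19×1.1 = 78.9 kPa.
Pore pressure: u = 9.81×(4 − 0) = 39.24 kPa.
Initial effective stress: σ'_0 = σ_v − u = 78.9 − 39.24 = 39.66 kPa.
Final effective stress: σ'_f = 39.66 + 81.5 = 121.16 kPa.
σ'_f = 121.16 ≤ σ'_p = 199 kPa, so the clay remains overconsolidated and only the recompression index applies:
S_c = C_r·H/(1+e₀)·log₁₀(σ'_f/σ'_0) = 0.076×2.2/2.26×log₁₀(121.16/39.66)
    = 0.073982 × 0.48501 = 0.03588 m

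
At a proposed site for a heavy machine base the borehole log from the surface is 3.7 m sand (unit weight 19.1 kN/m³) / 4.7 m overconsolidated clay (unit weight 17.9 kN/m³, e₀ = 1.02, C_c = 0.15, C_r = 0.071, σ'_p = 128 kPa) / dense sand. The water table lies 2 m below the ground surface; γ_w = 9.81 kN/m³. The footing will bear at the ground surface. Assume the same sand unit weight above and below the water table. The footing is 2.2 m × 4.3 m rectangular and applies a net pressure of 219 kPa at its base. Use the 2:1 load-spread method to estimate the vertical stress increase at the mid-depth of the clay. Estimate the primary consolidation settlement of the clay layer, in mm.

S_c ≈ 20.6 mm

Mid-depth of clay below the ground surface: z = 3.7 + 4.7/2 = 6.05 m.
Total vertical stress at mid-clay: σ_v = 19.1×3.7 + 17.9×2.35 = 112.73 kPa.
Pore pressure: u = 9.81×(6.05 − 2) = 39.73 kPa.
Initial effective stress: σ'_0 = σ_v − u = 112.73 − 39.73 = 73 kPa.
Stress increase at mid-clay by the 2:1 spreading method:
Δσ = qBL/((B+z)(L+z)) = 219×2.2×4.3/((2.2+6.05)(4.3+6.05)) = 24.263 kPa
Final effective stress: σ'_f = 73 + 24.263 = 97.263 kPa.
σ'_f = 97.263 ≤ σ'_p = 128 kPa, so the clay remains overconsolidated and only the recompression index applies:
S_c = C_r·H/(1+e₀)·log₁₀(σ'_f/σ'_0) = 0.071×4.7/2.02×log₁₀(97.263/73)
    = 0.1652 × 0.12462 = 0.02059 m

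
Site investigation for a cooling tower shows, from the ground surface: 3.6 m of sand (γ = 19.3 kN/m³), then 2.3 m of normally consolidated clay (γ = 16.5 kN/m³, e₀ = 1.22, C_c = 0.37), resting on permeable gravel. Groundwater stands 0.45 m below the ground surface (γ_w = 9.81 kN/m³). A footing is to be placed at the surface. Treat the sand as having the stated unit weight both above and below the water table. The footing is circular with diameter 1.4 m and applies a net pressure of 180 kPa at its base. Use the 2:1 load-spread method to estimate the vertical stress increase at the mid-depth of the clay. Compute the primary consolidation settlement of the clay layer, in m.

S_c ≈ 0.0306 m

Mid-depth of clay below the ground surface: z = 3.6 + 2.3/2 = 4.75 m.
Total vertical stress at mid-clay: σ_v = 19.3×3.6 + 16.5×1.15 = 88.455 kPa.
Pore pressure: u = 9.81×(4.75 − 0.45) = 42.183 kPa.
Initial effective stress: σ'_0 = σ_v − u = 88.455 − 42.183 = 46.272 kPa.
Stress increase at mid-clay by the 2:1 spreading method:
Δσ ≈ qD²/(D+z)² = 180×1.4²/(1.4+4.75)² = 9.3278 kPa
Final effective stress: σ'_f = σ'_0 + Δσ = 46.272 + 9.3278 = 55.6 kPa.
Normally consolidated clay, so the full stress increment lies on the virgin compression line:
S_c = C_c·H/(1+e₀)·log₁₀(σ'_f/σ'_0) = 0.37×2.3/(1+1.22)×log₁₀(55.6/46.272)
    = 0.38333 × 0.079757 = 0.03057 m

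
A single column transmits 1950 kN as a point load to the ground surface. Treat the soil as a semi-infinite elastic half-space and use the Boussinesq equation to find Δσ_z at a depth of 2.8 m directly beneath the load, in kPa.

Δσ_z ≈ 119 kPa

Boussinesq vertical stress below a point load on an elastic half-space:
Δσ_z = 3P/(2πz²) · [1 + (r/z)²]^(−5/2)
r/z = 0/2.8 = 0; [1+(r/z)²]^(−5/2) = 1.
Δσ_z = 3×1950/(2π×2.8²) × 1 = 118.76 × 1 = 118.8 kPa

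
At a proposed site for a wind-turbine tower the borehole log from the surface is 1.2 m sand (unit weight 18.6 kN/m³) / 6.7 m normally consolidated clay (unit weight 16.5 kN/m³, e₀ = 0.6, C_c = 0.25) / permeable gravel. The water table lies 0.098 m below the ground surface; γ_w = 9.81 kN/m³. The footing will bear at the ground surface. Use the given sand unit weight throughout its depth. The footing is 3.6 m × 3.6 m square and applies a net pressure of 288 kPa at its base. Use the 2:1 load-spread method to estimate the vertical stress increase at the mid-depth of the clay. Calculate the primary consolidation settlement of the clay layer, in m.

Mid-depth of clay below the ground surface: z = 1.2 + 6.7/2 = 4.55 m.
Total vertical stress at mid-clay: σ_v = 18.6×1.2 + 16.5×3.35 = 77.595 kPa.
Pore pressure: u = 9.81×(4.55 − 0.098) = 43.674 kPa.
Initial effective stress: σ'_0 = σ_v − u = 77.595 − 43.674 = 33.921 kPa.
Stress increase at mid-clay by the 2:1 spreading method:
Δσ = qBL/((B+z)(L+z)) = 288×3.6×3.6/((3.6+4.55)(3.6+4.55)) = 56.193 kPa
Final effective stress: σ'_f = σ'_0 + Δσ = 33.921 + 56.193 = 90.114 kPa.
Normally consolidated clay, so the full stress increment lies on the virgin compression line:
S_c = C_c·H/(1+e₀)·log₁₀(σ'_f/σ'_0) = 0.25×6.7/(1+0.6)×log₁₀(90.114/33.921)
    = 1.0469 × 0.42432 = 0.4442 m

S_c ≈ 0.444 m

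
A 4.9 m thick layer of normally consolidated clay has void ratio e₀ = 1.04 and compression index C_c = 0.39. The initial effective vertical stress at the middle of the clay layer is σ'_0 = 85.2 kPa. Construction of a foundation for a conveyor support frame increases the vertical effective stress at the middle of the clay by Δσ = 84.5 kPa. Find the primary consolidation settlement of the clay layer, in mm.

Final effective stress: σ'_f = σ'_0 + Δσ = 85.2 + 84.5 = 169.7 kPa.
Normally consolidated clay, so the full stress increment lies on the virgin compression line:
S_c = C_c·H/(1+e₀)·log₁₀(σ'_f/σ'_0) = 0.39×4.9/(1+1.04)×log₁₀(169.7/85.2)
    = 0.93676 × 0.29924 = 0.2803 m

S_c ≈ 280 mm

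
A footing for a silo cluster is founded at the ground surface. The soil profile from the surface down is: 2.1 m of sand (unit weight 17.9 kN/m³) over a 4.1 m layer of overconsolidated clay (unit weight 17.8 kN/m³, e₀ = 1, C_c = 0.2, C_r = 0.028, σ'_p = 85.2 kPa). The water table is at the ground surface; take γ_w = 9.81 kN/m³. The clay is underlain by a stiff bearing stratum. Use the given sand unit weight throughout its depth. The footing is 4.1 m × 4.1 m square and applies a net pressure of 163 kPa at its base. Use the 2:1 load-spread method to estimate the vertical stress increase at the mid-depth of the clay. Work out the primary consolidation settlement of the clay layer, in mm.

S_c ≈ 19.7 mm

Mid-depth of clay below the ground surface: z = 2.1 + 4.1/2 = 4.15 m.
Total vertical stress at mid-clay: σ_v = 17.9×2.1 + 17.8×2.05 = 74.08 kPa.
Pore pressure: u = 9.81×(4.15 − 0) = 40.712 kPa.
Initial effective stress: σ'_0 = σ_v − u = 74.08 − 40.712 = 33.368 kPa.
Stress increase at mid-clay by the 2:1 spreading method:
Δσ = qBL/((B+z)(L+z)) = 163×4.1×4.1/((4.1+4.15)(4.1+4.15)) = 40.258 kPa
Final effective stress: σ'_f = 33.368 + 40.258 = 73.626 kPa.
σ'_f = 73.626 ≤ σ'_p = 85.2 kPa, so the clay remains overconsolidated and only the recompression index applies:
S_c = C_r·H/(1+e₀)·log₁₀(σ'_f/σ'_0) = 0.028×4.1/2×log₁₀(73.626/33.368)
    = 0.0574 × 0.3437 = 0.01973 m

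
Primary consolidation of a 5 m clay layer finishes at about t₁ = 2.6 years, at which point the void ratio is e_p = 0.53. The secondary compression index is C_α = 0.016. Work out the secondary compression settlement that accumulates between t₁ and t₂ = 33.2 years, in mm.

S_s ≈ 57.8 mm

Secondary compression: S_s = C_α·H/(1+e_p)·log₁₀(t₂/t₁)
S_s = 0.016×5/(1+0.53)×log₁₀(33.2/2.6)
    = 0.05229 × 1.106 = 0.05784 m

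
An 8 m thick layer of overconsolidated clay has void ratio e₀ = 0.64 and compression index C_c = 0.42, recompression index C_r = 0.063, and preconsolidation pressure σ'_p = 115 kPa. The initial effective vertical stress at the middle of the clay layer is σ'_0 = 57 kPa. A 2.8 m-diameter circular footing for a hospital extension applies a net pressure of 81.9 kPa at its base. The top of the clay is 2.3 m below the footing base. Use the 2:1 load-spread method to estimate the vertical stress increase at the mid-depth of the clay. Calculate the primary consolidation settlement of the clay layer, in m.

S_c ≈ 0.017 m

Mid-depth of clay below the footing base: z = 2.3 + 8/2 = 6.3 m.
Stress increase at mid-clay by the 2:1 spreading method:
Δσ ≈ qD²/(D+z)² = 81.9×2.8²/(2.8+6.3)² = 7.7538 kPa
Final effective stress: σ'_f = 57 + 7.7538 = 64.754 kPa.
σ'_f = 64.754 ≤ σ'_p = 115 kPa, so the clay remains overconsolidated and only the recompression index applies:
S_c = C_r·H/(1+e₀)·log₁₀(σ'_f/σ'_0) = 0.063×8/1.64×log₁₀(64.754/57)
    = 0.30731 × 0.055392 = 0.01702 m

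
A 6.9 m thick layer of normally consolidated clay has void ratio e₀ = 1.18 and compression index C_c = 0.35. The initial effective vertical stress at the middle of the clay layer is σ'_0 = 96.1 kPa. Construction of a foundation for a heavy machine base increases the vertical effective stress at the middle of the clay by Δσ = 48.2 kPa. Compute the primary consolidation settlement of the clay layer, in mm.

Final effective stress: σ'_f = σ'_0 + Δσ = 96.1 + 48.2 = 144.3 kPa.
Normally consolidated clay, so the full stress increment lies on the virgin compression line:
S_c = C_c·H/(1+e₀)·log₁₀(σ'_f/σ'_0) = 0.35×6.9/(1+1.18)×log₁₀(144.3/96.1)
    = 1.1078 × 0.17654 = 0.1956 m

S_c ≈ 196 mm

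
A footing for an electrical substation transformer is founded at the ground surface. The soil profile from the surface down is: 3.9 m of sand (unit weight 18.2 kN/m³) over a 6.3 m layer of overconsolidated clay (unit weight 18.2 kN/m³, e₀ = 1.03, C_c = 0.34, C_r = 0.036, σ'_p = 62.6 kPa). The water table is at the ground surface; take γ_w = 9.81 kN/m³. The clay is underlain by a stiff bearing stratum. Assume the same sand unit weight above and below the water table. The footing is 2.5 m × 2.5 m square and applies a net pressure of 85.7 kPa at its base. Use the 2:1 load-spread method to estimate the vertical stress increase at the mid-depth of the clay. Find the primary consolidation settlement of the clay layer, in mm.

S_c ≈ 20.2 mm

Mid-depth of clay below the ground surface: z = 3.9 + 6.3/2 = 7.05 m.
Total vertical stress at mid-clay: σ_v = 18.2×3.9 + 18.2×3.15 = 128.31 kPa.
Pore pressure: u = 9.81×(7.05 − 0) = 69.16 kPa.
Initial effective stress: σ'_0 = σ_v − u = 128.31 − 69.16 = 59.15 kPa.
Stress increase at mid-clay by the 2:1 spreading method:
Δσ = qBL/((B+z)(L+z)) = 85.7×2.5×2.5/((2.5+7.05)(2.5+7.05)) = 5.8729 kPa
Final effective stress: σ'_f = 59.15 + 5.8729 = 65.023 kPa.
σ'_f = 65.023 > σ'_p = 62.6 kPa, so the stress path crosses the preconsolidation pressure — recompression up to σ'_p, then virgin compression beyond:
S_c = H/(1+e₀)·[C_r·log₁₀(σ'_p/σ'_0) + C_c·log₁₀(σ'_f/σ'_p)]
    = 6.3/2.03 × [0.036×log₁₀(62.6/59.15) + 0.34×log₁₀(65.023/62.6)]
    = 3.1034 × [0.00088631 + 0.0056075] = 0.02015 m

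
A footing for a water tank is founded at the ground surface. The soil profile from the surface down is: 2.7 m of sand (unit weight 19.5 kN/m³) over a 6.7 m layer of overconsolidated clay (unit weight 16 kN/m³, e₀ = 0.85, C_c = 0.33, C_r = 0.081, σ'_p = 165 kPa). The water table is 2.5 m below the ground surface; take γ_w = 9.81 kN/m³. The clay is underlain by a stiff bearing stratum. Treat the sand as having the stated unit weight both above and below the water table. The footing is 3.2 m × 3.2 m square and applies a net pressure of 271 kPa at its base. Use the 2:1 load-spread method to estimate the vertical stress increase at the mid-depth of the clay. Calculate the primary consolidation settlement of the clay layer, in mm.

Mid-depth of clay below the ground surface: z = 2.7 + 6.7/2 = 6.05 m.
Total vertical stress at mid-clay: σ_v = 19.5×2.7 + 16×3.35 = 106.25 kPa.
Pore pressure: u = 9.81×(6.05 − 2.5) = 34.825 kPa.
Initial effective stress: σ'_0 = σ_v − u = 106.25 − 34.825 = 71.425 kPa.
Stress increase at mid-clay by the 2:1 spreading method:
Δσ = qBL/((B+z)(L+z)) = 271×3.2×3.2/((3.2+6.05)(3.2+6.05)) = 32.433 kPa
Final effective stress: σ'_f = 71.425 + 32.433 = 103.86 kPa.
σ'_f = 103.86 ≤ σ'_p = 165 kPa, so the clay remains overconsolidated and only the recompression index applies:
S_c = C_r·H/(1+e₀)·log₁₀(σ'_f/σ'_0) = 0.081×6.7/1.85×log₁₀(103.86/71.425)
    = 0.29335 × 0.1626 = 0.0477 m

S_c ≈ 47.7 mm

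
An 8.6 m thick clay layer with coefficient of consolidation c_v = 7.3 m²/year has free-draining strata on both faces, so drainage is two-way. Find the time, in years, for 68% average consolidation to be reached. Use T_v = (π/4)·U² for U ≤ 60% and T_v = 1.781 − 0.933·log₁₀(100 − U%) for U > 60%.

t ≈ 0.954 years

Drainage path length: H_d = H/2 = 4.3 m (double drainage).
U > 60%: T_v = 1.781 − 0.933·log₁₀(100 − 68) = 0.3767.
t = T_v·H_d²/c_v = 0.3767×4.3²/7.3 = 0.9541 years.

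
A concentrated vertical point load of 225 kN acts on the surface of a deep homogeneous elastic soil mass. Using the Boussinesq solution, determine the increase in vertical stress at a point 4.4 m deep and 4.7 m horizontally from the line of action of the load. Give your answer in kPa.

Δσ_z ≈ 0.827 kPa

Boussinesq vertical stress below a point load on an elastic half-space:
Δσ_z = 3P/(2πz²) · [1 + (r/z)²]^(−5/2)
r/z = 4.7/4.4 = 1.0682; [1+(r/z)²]^(−5/2) = 0.14909.
Δσ_z = 3×225/(2π×4.4²) × 0.14909 = 5.549 × 0.14909 = 0.8273 kPa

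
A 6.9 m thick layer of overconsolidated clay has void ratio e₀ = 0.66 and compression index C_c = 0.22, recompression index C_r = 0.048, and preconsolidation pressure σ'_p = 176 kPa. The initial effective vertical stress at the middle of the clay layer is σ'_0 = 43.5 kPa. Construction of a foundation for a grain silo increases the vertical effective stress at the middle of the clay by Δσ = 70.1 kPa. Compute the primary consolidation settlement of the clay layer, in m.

Final effective stress: σ'_f = 43.5 + 70.1 = 113.6 kPa.
σ'_f = 113.6 ≤ σ'_p = 176 kPa, so the clay remains overconsolidated and only the recompression index applies:
S_c = C_r·H/(1+e₀)·log₁₀(σ'_f/σ'_0) = 0.048×6.9/1.66×log₁₀(113.6/43.5)
    = 0.19952 × 0.41689 = 0.08318 m

S_c ≈ 0.0832 m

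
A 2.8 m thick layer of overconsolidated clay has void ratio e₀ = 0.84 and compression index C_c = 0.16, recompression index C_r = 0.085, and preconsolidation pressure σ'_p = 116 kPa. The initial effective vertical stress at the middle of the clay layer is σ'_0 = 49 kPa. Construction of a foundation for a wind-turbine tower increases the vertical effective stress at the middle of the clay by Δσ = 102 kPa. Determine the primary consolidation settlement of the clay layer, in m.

Final effective stress: σ'_f = 49 + 102 = 151 kPa.
σ'_f = 151 > σ'_p = 116 kPa, so the stress path crosses the preconsolidation pressure — recompression up to σ'_p, then virgin compression beyond:
S_c = H/(1+e₀)·[C_r·log₁₀(σ'_p/σ'_0) + C_c·log₁₀(σ'_f/σ'_p)]
    = 2.8/1.84 × [0.085×log₁₀(116/49) + 0.16×log₁₀(151/116)]
    = 1.5217 × [0.031812 + 0.018323] = 0.07629 m

S_c ≈ 0.0763 m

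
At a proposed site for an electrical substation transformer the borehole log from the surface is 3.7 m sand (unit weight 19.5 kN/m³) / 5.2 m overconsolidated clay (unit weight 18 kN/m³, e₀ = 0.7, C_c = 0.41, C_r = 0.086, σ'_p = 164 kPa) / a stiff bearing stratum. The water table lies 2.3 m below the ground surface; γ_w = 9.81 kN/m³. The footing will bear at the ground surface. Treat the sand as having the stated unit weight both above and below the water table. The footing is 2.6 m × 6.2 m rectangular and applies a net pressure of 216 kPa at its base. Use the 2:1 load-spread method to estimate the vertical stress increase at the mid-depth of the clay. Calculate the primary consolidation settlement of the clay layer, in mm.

S_c ≈ 37.8 mm

Mid-depth of clay below the ground surface: z = 3.7 + 5.2/2 = 6.3 m.
Total vertical stress at mid-clay: σ_v = 19.5×3.7 + 18×2.6 = 118.95 kPa.
Pore pressure: u = 9.81×(6.3 − 2.3) = 39.24 kPa.
Initial effective stress: σ'_0 = σ_v − u = 118.95 − 39.24 = 79.71 kPa.
Stress increase at mid-clay by the 2:1 spreading method:
Δσ = qBL/((B+z)(L+z)) = 216×2.6×6.2/((2.6+6.3)(6.2+6.3)) = 31.298 kPa
Final effective stress: σ'_f = 79.71 + 31.298 = 111.01 kPa.
σ'_f = 111.01 ≤ σ'_p = 164 kPa, so the clay remains overconsolidated and only the recompression index applies:
S_c = C_r·H/(1+e₀)·log₁₀(σ'_f/σ'_0) = 0.086×5.2/1.7×log₁₀(111.01/79.71)
    = 0.26306 × 0.14385 = 0.03784 m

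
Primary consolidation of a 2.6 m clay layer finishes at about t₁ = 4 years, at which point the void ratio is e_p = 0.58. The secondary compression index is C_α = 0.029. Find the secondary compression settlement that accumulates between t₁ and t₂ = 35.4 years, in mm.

S_s ≈ 45.2 mm

Secondary compression: S_s = C_α·H/(1+e_p)·log₁₀(t₂/t₁)
S_s = 0.029×2.6/(1+0.58)×log₁₀(35.4/4)
    = 0.04772 × 0.9469 = 0.04519 m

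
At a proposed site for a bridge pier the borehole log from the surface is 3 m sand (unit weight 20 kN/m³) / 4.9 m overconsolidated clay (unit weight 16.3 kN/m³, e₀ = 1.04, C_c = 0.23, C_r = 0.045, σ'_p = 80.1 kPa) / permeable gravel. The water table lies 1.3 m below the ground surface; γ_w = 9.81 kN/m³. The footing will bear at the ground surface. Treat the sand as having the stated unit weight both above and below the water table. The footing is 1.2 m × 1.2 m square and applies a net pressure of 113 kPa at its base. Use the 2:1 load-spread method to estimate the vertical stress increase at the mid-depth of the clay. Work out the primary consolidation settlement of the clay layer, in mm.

S_c ≈ 2.83 mm

Mid-depth of clay below the ground surface: z = 3 + 4.9/2 = 5.45 m.
Total vertical stress at mid-clay: σ_v = 20×3 + 16.3×2.45 = 99.935 kPa.
Pore pressure: u = 9.81×(5.45 − 1.3) = 40.712 kPa.
Initial effective stress: σ'_0 = σ_v − u = 99.935 − 40.712 = 59.223 kPa.
Stress increase at mid-clay by the 2:1 spreading method:
Δσ = qBL/((B+z)(L+z)) = 113×1.2×1.2/((1.2+5.45)(1.2+5.45)) = 3.6796 kPa
Final effective stress: σ'_f = 59.223 + 3.6796 = 62.903 kPa.
σ'_f = 62.903 ≤ σ'_p = 80.1 kPa, so the clay remains overconsolidated and only the recompression index applies:
S_c = C_r·H/(1+e₀)·log₁₀(σ'_f/σ'_0) = 0.045×4.9/2.04×log₁₀(62.903/59.223)
    = 0.10809 × 0.026181 = 0.00283 m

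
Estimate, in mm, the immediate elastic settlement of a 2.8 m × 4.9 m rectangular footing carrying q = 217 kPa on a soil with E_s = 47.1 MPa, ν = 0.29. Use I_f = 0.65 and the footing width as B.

S_e ≈ 7.68 mm

Immediate (elastic) settlement: S_e = q·B·(1−ν²)/E_s · I_f.
E_s = 47.1 MPa = 47100 kPa.
S_e = 217 × 2.8 × (1 − 0.29²) / 47100 × 0.65
    = 217 × 2.8 × 0.9159 / 47100 × 0.65
    = 0.00768 m = 7.68 mm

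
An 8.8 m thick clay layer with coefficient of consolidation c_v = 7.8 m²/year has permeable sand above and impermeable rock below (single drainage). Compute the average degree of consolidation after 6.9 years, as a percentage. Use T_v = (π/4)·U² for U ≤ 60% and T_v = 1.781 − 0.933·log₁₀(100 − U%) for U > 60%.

U ≈ 85.4 %

Drainage path length: H_d = H = 8.8 m (single drainage).
T_v = c_v·t/H_d² = 7.8×6.9/8.8² = 0.69499.
T_v = 0.69499 corresponds to the U > 60% branch:
U = 1 − 10^((1.781 − T_v)/0.933)/100 = 0.8541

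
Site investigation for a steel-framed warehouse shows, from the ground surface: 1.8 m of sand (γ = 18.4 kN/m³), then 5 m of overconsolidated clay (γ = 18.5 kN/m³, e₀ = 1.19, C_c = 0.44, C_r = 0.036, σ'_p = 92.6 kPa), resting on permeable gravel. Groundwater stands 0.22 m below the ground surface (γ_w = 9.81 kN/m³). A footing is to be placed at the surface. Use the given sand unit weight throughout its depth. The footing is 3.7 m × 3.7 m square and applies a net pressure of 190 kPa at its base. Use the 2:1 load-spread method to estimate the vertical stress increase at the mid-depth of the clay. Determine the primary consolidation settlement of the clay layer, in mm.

S_c ≈ 25.3 mm

Mid-depth of clay below the ground surface: z = 1.8 + 5/2 = 4.3 m.
Total vertical stress at mid-clay: σ_v = 18.4×1.8 + 18.5×2.5 = 79.37 kPa.
Pore pressure: u = 9.81×(4.3 − 0.22) = 40.025 kPa.
Initial effective stress: σ'_0 = σ_v − u = 79.37 − 40.025 = 39.345 kPa.
Stress increase at mid-clay by the 2:1 spreading method:
Δσ = qBL/((B+z)(L+z)) = 190×3.7×3.7/((3.7+4.3)(3.7+4.3)) = 40.642 kPa
Final effective stress: σ'_f = 39.345 + 40.642 = 79.987 kPa.
σ'_f = 79.987 ≤ σ'_p = 92.6 kPa, so the clay remains overconsolidated and only the recompression index applies:
S_c = C_r·H/(1+e₀)·log₁₀(σ'_f/σ'_0) = 0.036×5/2.19×log₁₀(79.987/39.345)
    = 0.082192 × 0.30813 = 0.02533 m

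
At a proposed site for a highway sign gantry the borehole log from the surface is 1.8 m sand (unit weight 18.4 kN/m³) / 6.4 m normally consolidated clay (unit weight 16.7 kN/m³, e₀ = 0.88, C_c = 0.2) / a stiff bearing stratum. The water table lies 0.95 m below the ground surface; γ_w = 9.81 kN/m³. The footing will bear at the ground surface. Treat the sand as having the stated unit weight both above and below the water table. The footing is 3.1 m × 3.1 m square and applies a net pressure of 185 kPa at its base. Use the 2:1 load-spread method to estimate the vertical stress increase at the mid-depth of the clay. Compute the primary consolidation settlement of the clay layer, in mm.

S_c ≈ 135 mm

Mid-depth of clay below the ground surface: z = 1.8 + 6.4/2 = 5 m.
Total vertical stress at mid-clay: σ_v = 18.4×1.8 + 16.7×3.2 = 86.56 kPa.
Pore pressure: u = 9.81×(5 − 0.95) = 39.73 kPa.
Initial effective stress: σ'_0 = σ_v − u = 86.56 − 39.73 = 46.83 kPa.
Stress increase at mid-clay by the 2:1 spreading method:
Δσ = qBL/((B+z)(L+z)) = 185×3.1×3.1/((3.1+5)(3.1+5)) = 27.097 kPa
Final effective stress: σ'_f = σ'_0 + Δσ = 46.83 + 27.097 = 73.927 kPa.
Normally consolidated clay, so the full stress increment lies on the virgin compression line:
S_c = C_c·H/(1+e₀)·log₁₀(σ'_f/σ'_0) = 0.2×6.4/(1+0.88)×log₁₀(73.927/46.83)
    = 0.68085 × 0.19828 = 0.135 m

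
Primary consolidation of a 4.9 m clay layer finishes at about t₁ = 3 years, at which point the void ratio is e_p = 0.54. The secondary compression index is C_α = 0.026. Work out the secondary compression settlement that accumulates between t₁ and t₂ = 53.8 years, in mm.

S_s ≈ 104 mm

Secondary compression: S_s = C_α·H/(1+e_p)·log₁₀(t₂/t₁)
S_s = 0.026×4.9/(1+0.54)×log₁₀(53.8/3)
    = 0.08273 × 1.254 = 0.1037 m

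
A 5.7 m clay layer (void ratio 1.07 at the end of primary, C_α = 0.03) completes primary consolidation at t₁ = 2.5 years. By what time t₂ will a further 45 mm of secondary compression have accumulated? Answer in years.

S_s = C_α·H/(1+e_p)·log₁₀(t₂/t₁) ⇒ log₁₀(t₂/t₁) = S_s·(1+e_p)/(C_α·H).
log₁₀(t₂/t₁) = 0.045 × (1+1.07) / (0.03×5.7) = 0.5447
t₂ = t₁ × 10^0.5447 = 2.5 × 3.505 = 8.763 years

t₂ ≈ 8.76 years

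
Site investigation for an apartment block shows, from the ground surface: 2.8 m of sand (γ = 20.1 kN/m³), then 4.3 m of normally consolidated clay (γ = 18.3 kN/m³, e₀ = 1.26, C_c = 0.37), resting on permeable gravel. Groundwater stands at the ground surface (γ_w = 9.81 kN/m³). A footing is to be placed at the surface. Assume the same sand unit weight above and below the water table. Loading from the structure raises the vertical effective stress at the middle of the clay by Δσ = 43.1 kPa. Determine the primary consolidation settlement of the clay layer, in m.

S_c ≈ 0.199 m

Mid-depth of clay below the ground surface: z = 2.8 + 4.3/2 = 4.95 m.
Total vertical stress at mid-clay: σ_v = 20.1×2.8 + 18.3×2.15 = 95.625 kPa.
Pore pressure: u = 9.81×(4.95 − 0) = 48.56 kPa.
Initial effective stress: σ'_0 = σ_v − u = 95.625 − 48.56 = 47.065 kPa.
Final effective stress: σ'_f = σ'_0 + Δσ = 47.065 + 43.1 = 90.165 kPa.
Normally consolidated clay, so the full stress increment lies on the virgin compression line:
S_c = C_c·H/(1+e₀)·log₁₀(σ'_f/σ'_0) = 0.37×4.3/(1+1.26)×log₁₀(90.165/47.065)
    = 0.70398 × 0.28234 = 0.1988 m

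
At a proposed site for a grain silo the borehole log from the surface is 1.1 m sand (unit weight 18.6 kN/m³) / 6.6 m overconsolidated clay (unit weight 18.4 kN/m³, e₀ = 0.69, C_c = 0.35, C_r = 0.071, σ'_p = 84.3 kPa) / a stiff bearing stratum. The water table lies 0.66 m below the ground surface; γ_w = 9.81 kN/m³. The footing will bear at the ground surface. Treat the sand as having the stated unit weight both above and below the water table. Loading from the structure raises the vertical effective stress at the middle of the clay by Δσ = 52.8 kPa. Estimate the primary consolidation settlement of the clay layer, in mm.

S_c ≈ 162 mm

Mid-depth of clay below the ground surface: z = 1.1 + 6.6/2 = 4.4 m.
Total vertical stress at mid-clay: σ_v = 18.6×1.1 + 18.4×3.3 = 81.18 kPa.
Pore pressure: u = 9.81×(4.4 − 0.66) = 36.689 kPa.
Initial effective stress: σ'_0 = σ_v − u = 81.18 − 36.689 = 44.491 kPa.
Final effective stress: σ'_f = 44.491 + 52.8 = 97.291 kPa.
σ'_f = 97.291 > σ'_p = 84.3 kPa, so the stress path crosses the preconsolidation pressure — recompression up to σ'_p, then virgin compression beyond:
S_c = H/(1+e₀)·[C_r·log₁₀(σ'_p/σ'_0) + C_c·log₁₀(σ'_f/σ'_p)]
    = 6.6/1.69 × [0.071×log₁₀(84.3/44.491) + 0.35×log₁₀(97.291/84.3)]
    = 3.9053 × [0.019706 + 0.021786] = 0.162 m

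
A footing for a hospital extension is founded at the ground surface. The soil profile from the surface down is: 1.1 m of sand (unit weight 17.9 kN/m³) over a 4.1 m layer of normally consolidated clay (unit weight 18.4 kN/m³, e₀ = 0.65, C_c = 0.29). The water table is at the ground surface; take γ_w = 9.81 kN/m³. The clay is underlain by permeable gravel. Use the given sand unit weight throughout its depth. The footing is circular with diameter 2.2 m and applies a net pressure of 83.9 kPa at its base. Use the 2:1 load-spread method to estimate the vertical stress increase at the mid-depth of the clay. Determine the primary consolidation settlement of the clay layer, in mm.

S_c ≈ 134 mm

Mid-depth of clay below the ground surface: z = 1.1 + 4.1/2 = 3.15 m.
Total vertical stress at mid-clay: σ_v = 17.9×1.1 + 18.4×2.05 = 57.41 kPa.
Pore pressure: u = 9.81×(3.15 − 0) = 30.902 kPa.
Initial effective stress: σ'_0 = σ_v − u = 57.41 − 30.902 = 26.508 kPa.
Stress increase at mid-clay by the 2:1 spreading method:
Δσ ≈ qD²/(D+z)² = 83.9×2.2²/(2.2+3.15)² = 14.187 kPa
Final effective stress: σ'_f = σ'_0 + Δσ = 26.508 + 14.187 = 40.695 kPa.
Normally consolidated clay, so the full stress increment lies on the virgin compression line:
S_c = C_c·H/(1+e₀)·log₁₀(σ'_f/σ'_0) = 0.29×4.1/(1+0.65)×log₁₀(40.695/26.508)
    = 0.72061 × 0.18616 = 0.1341 m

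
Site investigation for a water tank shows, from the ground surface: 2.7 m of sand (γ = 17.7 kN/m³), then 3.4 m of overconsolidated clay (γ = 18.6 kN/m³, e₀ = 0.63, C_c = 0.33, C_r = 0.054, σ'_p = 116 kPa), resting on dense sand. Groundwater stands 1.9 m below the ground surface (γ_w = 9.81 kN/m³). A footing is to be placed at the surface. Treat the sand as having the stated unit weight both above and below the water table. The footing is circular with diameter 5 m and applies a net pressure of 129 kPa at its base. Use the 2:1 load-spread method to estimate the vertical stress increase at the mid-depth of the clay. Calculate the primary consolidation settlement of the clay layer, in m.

S_c ≈ 0.0249 m

Mid-depth of clay below the ground surface: z = 2.7 + 3.4/2 = 4.4 m.
Total vertical stress at mid-clay: σ_v = 17.7×2.7 + 18.6×1.7 = 79.41 kPa.
Pore pressure: u = 9.81×(4.4 − 1.9) = 24.525 kPa.
Initial effective stress: σ'_0 = σ_v − u = 79.41 − 24.525 = 54.885 kPa.
Stress increase at mid-clay by the 2:1 spreading method:
Δσ ≈ qD²/(D+z)² = 129×5²/(5+4.4)² = 36.498 kPa
Final effective stress: σ'_f = 54.885 + 36.498 = 91.383 kPa.
σ'_f = 91.383 ≤ σ'_p = 116 kPa, so the clay remains overconsolidated and only the recompression index applies:
S_c = C_r·H/(1+e₀)·log₁₀(σ'_f/σ'_0) = 0.054×3.4/1.63×log₁₀(91.383/54.885)
    = 0.11264 × 0.22141 = 0.02494 m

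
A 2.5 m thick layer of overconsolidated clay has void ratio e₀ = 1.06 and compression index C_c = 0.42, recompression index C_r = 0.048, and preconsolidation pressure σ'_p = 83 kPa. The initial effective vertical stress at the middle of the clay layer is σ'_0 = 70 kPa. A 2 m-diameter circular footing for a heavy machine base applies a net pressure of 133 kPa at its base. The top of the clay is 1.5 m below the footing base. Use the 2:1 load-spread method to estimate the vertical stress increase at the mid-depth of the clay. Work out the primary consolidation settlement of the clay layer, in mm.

S_c ≈ 30.9 mm

Mid-depth of clay below the footing base: z = 1.5 + 2.5/2 = 2.75 m.
Stress increase at mid-clay by the 2:1 spreading method:
Δσ ≈ qD²/(D+z)² = 133×2²/(2+2.75)² = 23.579 kPa
Final effective stress: σ'_f = 70 + 23.579 = 93.579 kPa.
σ'_f = 93.579 > σ'_p = 83 kPa, so the stress path crosses the preconsolidation pressure — recompression up to σ'_p, then virgin compression beyond:
S_c = H/(1+e₀)·[C_r·log₁₀(σ'_p/σ'_0) + C_c·log₁₀(σ'_f/σ'_p)]
    = 2.5/2.06 × [0.048×log₁₀(83/70) + 0.42×log₁₀(93.579/83)]
    = 1.2136 × [0.003551 + 0.021882] = 0.03087 m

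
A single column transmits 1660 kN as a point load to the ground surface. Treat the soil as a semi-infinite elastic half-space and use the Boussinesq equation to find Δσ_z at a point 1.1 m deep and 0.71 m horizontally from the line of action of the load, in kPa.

Boussinesq vertical stress below a point load on an elastic half-space:
Δσ_z = 3P/(2πz²) · [1 + (r/z)²]^(−5/2)
r/z = 0.71/1.1 = 0.64545; [1+(r/z)²]^(−5/2) = 0.41867.
Δσ_z = 3×1660/(2π×1.1²) × 0.41867 = 655.03 × 0.41867 = 274.2 kPa

Δσ_z ≈ 274 kPa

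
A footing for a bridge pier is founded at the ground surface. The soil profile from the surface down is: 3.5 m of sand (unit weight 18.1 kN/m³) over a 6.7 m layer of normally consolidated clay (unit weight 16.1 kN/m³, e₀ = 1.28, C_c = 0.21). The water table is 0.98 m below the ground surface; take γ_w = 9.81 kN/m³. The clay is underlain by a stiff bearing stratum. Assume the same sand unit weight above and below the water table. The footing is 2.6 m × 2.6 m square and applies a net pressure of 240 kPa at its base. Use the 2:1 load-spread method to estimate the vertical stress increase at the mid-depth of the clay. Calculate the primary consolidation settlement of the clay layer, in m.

S_c ≈ 0.0712 m

Mid-depth of clay below the ground surface: z = 3.5 + 6.7/2 = 6.85 m.
Total vertical stress at mid-clay: σ_v = 18.1×3.5 + 16.1×3.35 = 117.29 kPa.
Pore pressure: u = 9.81×(6.85 − 0.98) = 57.585 kPa.
Initial effective stress: σ'_0 = σ_v − u = 117.29 − 57.585 = 59.705 kPa.
Stress increase at mid-clay by the 2:1 spreading method:
Δσ = qBL/((B+z)(L+z)) = 240×2.6×2.6/((2.6+6.85)(2.6+6.85)) = 18.167 kPa
Final effective stress: σ'_f = σ'_0 + Δσ = 59.705 + 18.167 = 77.872 kPa.
Normally consolidated clay, so the full stress increment lies on the virgin compression line:
S_c = C_c·H/(1+e₀)·log₁₀(σ'_f/σ'_0) = 0.21×6.7/(1+1.28)×log₁₀(77.872/59.705)
    = 0.61711 × 0.11537 = 0.0712 m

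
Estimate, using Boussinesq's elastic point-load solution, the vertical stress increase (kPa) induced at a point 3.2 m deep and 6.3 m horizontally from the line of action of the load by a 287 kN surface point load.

Δσ_z ≈ 0.255 kPa

Boussinesq vertical stress below a point load on an elastic half-space:
Δσ_z = 3P/(2πz²) · [1 + (r/z)²]^(−5/2)
r/z = 6.3/3.2 = 1.9687; [1+(r/z)²]^(−5/2) = 0.019048.
Δσ_z = 3×287/(2π×3.2²) × 0.019048 = 13.382 × 0.019048 = 0.2549 kPa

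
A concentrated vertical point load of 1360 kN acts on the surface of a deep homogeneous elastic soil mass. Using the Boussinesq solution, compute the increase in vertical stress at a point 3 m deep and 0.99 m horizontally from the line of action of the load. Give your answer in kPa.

Δσ_z ≈ 55.7 kPa

Boussinesq vertical stress below a point load on an elastic half-space:
Δσ_z = 3P/(2πz²) · [1 + (r/z)²]^(−5/2)
r/z = 0.99/3 = 0.33; [1+(r/z)²]^(−5/2) = 0.77227.
Δσ_z = 3×1360/(2π×3²) × 0.77227 = 72.15 × 0.77227 = 55.72 kPa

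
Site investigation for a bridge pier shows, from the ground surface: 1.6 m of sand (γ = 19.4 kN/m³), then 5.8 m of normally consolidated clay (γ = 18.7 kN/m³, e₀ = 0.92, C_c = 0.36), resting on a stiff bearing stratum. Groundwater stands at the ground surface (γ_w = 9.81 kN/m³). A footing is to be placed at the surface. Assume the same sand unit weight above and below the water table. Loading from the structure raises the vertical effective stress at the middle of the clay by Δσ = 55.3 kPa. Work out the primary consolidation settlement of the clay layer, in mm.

Mid-depth of clay below the ground surface: z = 1.6 + 5.8/2 = 4.5 m.
Total vertical stress at mid-clay: σ_v = 19.4×1.6 + 18.7×2.9 = 85.27 kPa.
Pore pressure: u = 9.81×(4.5 − 0) = 44.145 kPa.
Initial effective stress: σ'_0 = σ_v − u = 85.27 − 44.145 = 41.125 kPa.
Final effective stress: σ'_f = σ'_0 + Δσ = 41.125 + 55.3 = 96.425 kPa.
Normally consolidated clay, so the full stress increment lies on the virgin compression line:
S_c = C_c·H/(1+e₀)·log₁₀(σ'_f/σ'_0) = 0.36×5.8/(1+0.92)×log₁₀(96.425/41.125)
    = 1.0875 × 0.37008 = 0.4025 m

S_c ≈ 402 mm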